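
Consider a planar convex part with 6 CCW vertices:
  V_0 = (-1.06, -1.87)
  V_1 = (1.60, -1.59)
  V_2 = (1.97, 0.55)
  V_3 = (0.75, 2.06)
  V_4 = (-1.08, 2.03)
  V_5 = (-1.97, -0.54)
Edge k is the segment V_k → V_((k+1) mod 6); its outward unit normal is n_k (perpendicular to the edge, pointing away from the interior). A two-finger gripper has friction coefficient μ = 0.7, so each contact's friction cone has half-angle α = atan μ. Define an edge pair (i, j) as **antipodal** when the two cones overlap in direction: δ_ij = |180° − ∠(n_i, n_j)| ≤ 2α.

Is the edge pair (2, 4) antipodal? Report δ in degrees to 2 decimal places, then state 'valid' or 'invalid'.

δ = 58.04°, valid

α = atan 0.7 = 34.99°;  2α = 69.98°
edge 2: e_2 = (-1.22, +1.51);  n_2 = (+0.7778, +0.6285)
edge 4: e_4 = (-0.89, -2.57);  n_4 = (-0.9449, +0.3272)
∠(n_2, n_4) = 121.96°
δ = |180° − 121.96°| = 58.04°
58.04° ≤ 2α = 69.98°  →  valid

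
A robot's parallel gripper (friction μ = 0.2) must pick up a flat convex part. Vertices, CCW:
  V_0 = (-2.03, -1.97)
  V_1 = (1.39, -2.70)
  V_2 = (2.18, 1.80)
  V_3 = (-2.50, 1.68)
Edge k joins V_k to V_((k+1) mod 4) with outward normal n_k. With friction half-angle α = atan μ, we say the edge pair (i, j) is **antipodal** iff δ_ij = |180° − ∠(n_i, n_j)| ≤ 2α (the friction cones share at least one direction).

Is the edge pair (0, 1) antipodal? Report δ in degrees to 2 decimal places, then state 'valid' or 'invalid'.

δ = 87.91°, invalid

α = atan 0.2 = 11.31°;  2α = 22.62°
edge 0: e_0 = (+3.42, -0.73);  n_0 = (-0.2087, -0.9780)
edge 1: e_1 = (+0.79, +4.50);  n_1 = (+0.9849, -0.1729)
∠(n_0, n_1) = 92.09°
δ = |180° − 92.09°| = 87.91°
87.91° > 2α = 22.62°  →  invalid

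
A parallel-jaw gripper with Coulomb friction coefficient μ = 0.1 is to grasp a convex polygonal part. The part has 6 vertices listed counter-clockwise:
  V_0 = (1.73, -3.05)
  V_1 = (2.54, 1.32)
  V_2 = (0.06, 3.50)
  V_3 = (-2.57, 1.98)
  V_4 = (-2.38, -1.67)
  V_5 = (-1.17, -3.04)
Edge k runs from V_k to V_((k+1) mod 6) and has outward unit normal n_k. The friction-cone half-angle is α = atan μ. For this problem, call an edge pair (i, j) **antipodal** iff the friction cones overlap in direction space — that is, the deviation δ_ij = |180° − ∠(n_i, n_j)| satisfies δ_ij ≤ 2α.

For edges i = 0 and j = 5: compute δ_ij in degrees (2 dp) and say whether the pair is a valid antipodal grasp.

α = atan 0.1 = 5.71°;  2α = 11.42°
edge 0: e_0 = (+0.81, +4.37);  n_0 = (+0.9833, -0.1823)
edge 5: e_5 = (+2.90, -0.01);  n_5 = (-0.0034, -1.0000)
∠(n_0, n_5) = 79.70°
δ = |180° − 79.70°| = 100.30°
100.30° > 2α = 11.42°  →  invalid

δ = 100.30°, invalid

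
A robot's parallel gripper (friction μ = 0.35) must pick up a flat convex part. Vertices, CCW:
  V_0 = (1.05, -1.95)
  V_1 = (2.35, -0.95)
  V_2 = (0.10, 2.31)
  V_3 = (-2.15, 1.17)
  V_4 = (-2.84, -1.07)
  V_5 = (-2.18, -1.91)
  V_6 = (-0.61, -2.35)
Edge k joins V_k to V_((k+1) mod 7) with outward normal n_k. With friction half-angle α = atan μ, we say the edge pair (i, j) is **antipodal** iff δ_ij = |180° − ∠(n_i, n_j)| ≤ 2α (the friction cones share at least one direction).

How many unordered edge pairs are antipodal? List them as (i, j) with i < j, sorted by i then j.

count = 4; pairs: (0,2), (0,3), (1,4), (2,6)

α = atan 0.35 = 19.29°;  2α = 38.58°
n_0 = (+0.6097, -0.7926)
n_1 = (+0.8230, +0.5680)
n_2 = (-0.4520, +0.8920)
n_3 = (-0.9557, +0.2944)
n_4 = (-0.7863, -0.6178)
n_5 = (-0.2699, -0.9629)
n_6 = (+0.2343, -0.9722)
  (0,1): δ = 92.96°  ·
  (0,2): δ = 10.70°  ✓
  (0,3): δ = 35.31°  ✓
  (0,4): δ = 90.59°  ·
  (0,5): δ = 126.78°  ·
  (0,6): δ = 155.98°  ·
  (1,2): δ = 97.74°  ·
  (1,3): δ = 51.73°  ·
  (1,4): δ = 3.54°  ✓
  (1,5): δ = 39.73°  ·
  (1,6): δ = 68.94°  ·
  (2,3): δ = 133.99°  ·
  (2,4): δ = 78.71°  ·
  (2,5): δ = 42.53°  ·
  (2,6): δ = 13.32°  ✓
  (3,4): δ = 124.72°  ·
  (3,5): δ = 88.54°  ·
  (3,6): δ = 59.33°  ·
  (4,5): δ = 143.81°  ·
  (4,6): δ = 114.61°  ·
  (5,6): δ = 150.80°  ·
antipodal pairs: 4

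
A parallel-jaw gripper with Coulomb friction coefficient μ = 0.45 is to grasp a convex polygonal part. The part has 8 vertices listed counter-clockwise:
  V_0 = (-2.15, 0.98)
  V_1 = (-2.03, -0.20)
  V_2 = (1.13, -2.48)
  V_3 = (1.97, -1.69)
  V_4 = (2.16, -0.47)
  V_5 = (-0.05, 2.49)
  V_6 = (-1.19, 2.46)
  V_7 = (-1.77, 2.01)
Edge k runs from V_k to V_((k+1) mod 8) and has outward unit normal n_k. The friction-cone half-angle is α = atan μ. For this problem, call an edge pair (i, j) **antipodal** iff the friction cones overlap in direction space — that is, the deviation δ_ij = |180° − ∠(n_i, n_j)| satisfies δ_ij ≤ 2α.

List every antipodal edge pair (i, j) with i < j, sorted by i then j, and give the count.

α = atan 0.45 = 24.23°;  2α = 48.46°
n_0 = (-0.9949, -0.1012)
n_1 = (-0.5851, -0.8109)
n_2 = (+0.6851, -0.7285)
n_3 = (+0.9881, -0.1539)
n_4 = (+0.8013, +0.5983)
n_5 = (-0.0263, +0.9997)
n_6 = (-0.6130, +0.7901)
n_7 = (-0.9382, +0.3461)
  (0,1): δ = 131.62°  ·
  (0,2): δ = 52.56°  ·
  (0,3): δ = 14.66°  ✓
  (0,4): δ = 30.94°  ✓
  (0,5): δ = 85.70°  ·
  (0,6): δ = 122.00°  ·
  (0,7): δ = 153.94°  ·
  (1,2): δ = 100.95°  ·
  (1,3): δ = 63.04°  ·
  (1,4): δ = 17.44°  ✓
  (1,5): δ = 37.32°  ✓
  (1,6): δ = 73.62°  ·
  (1,7): δ = 105.56°  ·
  (2,3): δ = 142.10°  ·
  (2,4): δ = 96.50°  ·
  (2,5): δ = 41.74°  ✓
  (2,6): δ = 5.44°  ✓
  (2,7): δ = 26.51°  ✓
  (3,4): δ = 134.40°  ·
  (3,5): δ = 79.64°  ·
  (3,6): δ = 43.34°  ✓
  (3,7): δ = 11.40°  ✓
  (4,5): δ = 125.24°  ·
  (4,6): δ = 88.94°  ·
  (4,7): δ = 57.00°  ·
  (5,6): δ = 143.70°  ·
  (5,7): δ = 111.76°  ·
  (6,7): δ = 148.06°  ·
antipodal pairs: 9

count = 9; pairs: (0,3), (0,4), (1,4), (1,5), (2,5), (2,6), (2,7), (3,6), (3,7)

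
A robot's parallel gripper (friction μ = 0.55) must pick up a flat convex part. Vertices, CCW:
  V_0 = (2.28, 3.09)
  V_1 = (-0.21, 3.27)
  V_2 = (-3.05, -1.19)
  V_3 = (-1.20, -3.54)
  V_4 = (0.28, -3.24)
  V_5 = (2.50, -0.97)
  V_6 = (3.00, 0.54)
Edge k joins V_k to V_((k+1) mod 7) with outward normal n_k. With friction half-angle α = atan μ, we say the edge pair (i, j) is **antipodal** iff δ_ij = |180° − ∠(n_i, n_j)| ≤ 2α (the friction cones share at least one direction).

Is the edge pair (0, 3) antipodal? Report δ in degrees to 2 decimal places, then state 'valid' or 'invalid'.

α = atan 0.55 = 28.81°;  2α = 57.62°
edge 0: e_0 = (-2.49, +0.18);  n_0 = (+0.0721, +0.9974)
edge 3: e_3 = (+1.48, +0.30);  n_3 = (+0.1987, -0.9801)
∠(n_0, n_3) = 164.41°
δ = |180° − 164.41°| = 15.59°
15.59° ≤ 2α = 57.62°  →  valid

δ = 15.59°, valid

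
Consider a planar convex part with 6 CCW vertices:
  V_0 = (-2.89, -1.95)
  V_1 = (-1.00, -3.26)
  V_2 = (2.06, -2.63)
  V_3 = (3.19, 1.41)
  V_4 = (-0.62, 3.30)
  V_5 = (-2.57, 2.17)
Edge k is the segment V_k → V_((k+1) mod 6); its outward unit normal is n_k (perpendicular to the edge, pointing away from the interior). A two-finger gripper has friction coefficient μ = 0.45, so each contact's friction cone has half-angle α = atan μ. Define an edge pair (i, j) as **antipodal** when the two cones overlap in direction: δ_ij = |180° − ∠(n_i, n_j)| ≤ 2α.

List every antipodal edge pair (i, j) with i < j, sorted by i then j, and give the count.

α = atan 0.45 = 24.23°;  2α = 48.46°
n_0 = (-0.5697, -0.8219)
n_1 = (+0.2017, -0.9795)
n_2 = (+0.9630, -0.2694)
n_3 = (+0.4444, +0.8958)
n_4 = (-0.5014, +0.8652)
n_5 = (-0.9970, +0.0774)
  (0,1): δ = 133.64°  ·
  (0,2): δ = 70.90°  ·
  (0,3): δ = 8.34°  ✓
  (0,4): δ = 64.82°  ·
  (0,5): δ = 120.29°  ·
  (1,2): δ = 117.26°  ·
  (1,3): δ = 38.02°  ✓
  (1,4): δ = 18.46°  ✓
  (1,5): δ = 73.93°  ·
  (2,3): δ = 100.76°  ·
  (2,4): δ = 44.28°  ✓
  (2,5): δ = 11.19°  ✓
  (3,4): δ = 123.52°  ·
  (3,5): δ = 68.06°  ·
  (4,5): δ = 124.53°  ·
antipodal pairs: 5

count = 5; pairs: (0,3), (1,3), (1,4), (2,4), (2,5)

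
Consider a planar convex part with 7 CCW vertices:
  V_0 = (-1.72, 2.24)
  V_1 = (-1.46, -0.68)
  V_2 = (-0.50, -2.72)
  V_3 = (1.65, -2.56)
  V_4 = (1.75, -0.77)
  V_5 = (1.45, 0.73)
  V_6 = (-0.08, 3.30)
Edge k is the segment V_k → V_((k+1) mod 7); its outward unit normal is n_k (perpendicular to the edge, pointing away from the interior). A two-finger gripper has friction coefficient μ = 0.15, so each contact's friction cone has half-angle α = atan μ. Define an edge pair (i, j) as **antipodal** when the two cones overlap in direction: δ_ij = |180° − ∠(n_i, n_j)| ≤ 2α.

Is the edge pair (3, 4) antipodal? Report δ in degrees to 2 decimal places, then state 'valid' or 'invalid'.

α = atan 0.15 = 8.53°;  2α = 17.06°
edge 3: e_3 = (+0.10, +1.79);  n_3 = (+0.9984, -0.0558)
edge 4: e_4 = (-0.30, +1.50);  n_4 = (+0.9806, +0.1961)
∠(n_3, n_4) = 14.51°
δ = |180° − 14.51°| = 165.49°
165.49° > 2α = 17.06°  →  invalid

δ = 165.49°, invalid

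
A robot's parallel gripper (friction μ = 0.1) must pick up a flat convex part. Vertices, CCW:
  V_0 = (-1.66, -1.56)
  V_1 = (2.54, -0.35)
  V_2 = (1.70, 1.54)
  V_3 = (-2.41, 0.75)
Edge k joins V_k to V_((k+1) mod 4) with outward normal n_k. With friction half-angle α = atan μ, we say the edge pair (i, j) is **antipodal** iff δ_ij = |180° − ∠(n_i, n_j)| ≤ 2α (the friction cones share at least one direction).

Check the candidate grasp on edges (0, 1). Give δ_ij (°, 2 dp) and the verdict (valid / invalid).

δ = 82.11°, invalid

α = atan 0.1 = 5.71°;  2α = 11.42°
edge 0: e_0 = (+4.20, +1.21);  n_0 = (+0.2768, -0.9609)
edge 1: e_1 = (-0.84, +1.89);  n_1 = (+0.9138, +0.4061)
∠(n_0, n_1) = 97.89°
δ = |180° − 97.89°| = 82.11°
82.11° > 2α = 11.42°  →  invalid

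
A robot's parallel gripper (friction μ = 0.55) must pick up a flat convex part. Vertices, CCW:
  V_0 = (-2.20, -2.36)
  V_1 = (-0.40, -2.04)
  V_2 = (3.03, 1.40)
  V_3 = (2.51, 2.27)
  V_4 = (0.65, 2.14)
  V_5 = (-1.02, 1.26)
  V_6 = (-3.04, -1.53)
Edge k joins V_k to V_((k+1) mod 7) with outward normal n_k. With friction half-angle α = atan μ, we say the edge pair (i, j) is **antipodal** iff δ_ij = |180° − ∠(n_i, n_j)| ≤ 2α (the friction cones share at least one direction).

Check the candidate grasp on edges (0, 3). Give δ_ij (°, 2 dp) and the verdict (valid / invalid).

α = atan 0.55 = 28.81°;  2α = 57.62°
edge 0: e_0 = (+1.80, +0.32);  n_0 = (+0.1750, -0.9846)
edge 3: e_3 = (-1.86, -0.13);  n_3 = (-0.0697, +0.9976)
∠(n_0, n_3) = 173.92°
δ = |180° − 173.92°| = 6.08°
6.08° ≤ 2α = 57.62°  →  valid

δ = 6.08°, valid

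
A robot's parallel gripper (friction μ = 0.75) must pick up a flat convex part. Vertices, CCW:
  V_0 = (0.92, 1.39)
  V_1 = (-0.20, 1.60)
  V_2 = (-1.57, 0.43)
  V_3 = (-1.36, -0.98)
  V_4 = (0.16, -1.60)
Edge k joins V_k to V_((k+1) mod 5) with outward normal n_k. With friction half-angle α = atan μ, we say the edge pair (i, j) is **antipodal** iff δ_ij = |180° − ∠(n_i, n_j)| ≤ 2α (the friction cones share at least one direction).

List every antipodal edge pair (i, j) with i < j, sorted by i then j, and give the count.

α = atan 0.75 = 36.87°;  2α = 73.74°
n_0 = (+0.1843, +0.9829)
n_1 = (-0.6494, +0.7604)
n_2 = (-0.9891, -0.1473)
n_3 = (-0.3777, -0.9259)
n_4 = (+0.9692, -0.2463)
  (0,1): δ = 128.88°  ·
  (0,2): δ = 70.91°  ✓
  (0,3): δ = 11.57°  ✓
  (0,4): δ = 86.36°  ·
  (1,2): δ = 122.03°  ·
  (1,3): δ = 62.69°  ✓
  (1,4): δ = 35.24°  ✓
  (2,3): δ = 120.66°  ·
  (2,4): δ = 22.73°  ✓
  (3,4): δ = 82.07°  ·
antipodal pairs: 5

count = 5; pairs: (0,2), (0,3), (1,3), (1,4), (2,4)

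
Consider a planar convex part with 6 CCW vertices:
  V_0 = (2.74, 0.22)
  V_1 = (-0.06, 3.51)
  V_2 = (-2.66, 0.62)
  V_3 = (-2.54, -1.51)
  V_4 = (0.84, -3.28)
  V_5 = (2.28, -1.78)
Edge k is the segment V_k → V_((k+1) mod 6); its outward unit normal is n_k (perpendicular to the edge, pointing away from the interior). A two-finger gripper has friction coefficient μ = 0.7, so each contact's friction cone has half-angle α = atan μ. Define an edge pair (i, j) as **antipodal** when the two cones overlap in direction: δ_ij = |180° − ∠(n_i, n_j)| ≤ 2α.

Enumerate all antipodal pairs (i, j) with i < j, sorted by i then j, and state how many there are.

α = atan 0.7 = 34.99°;  2α = 69.98°
n_0 = (+0.7615, +0.6481)
n_1 = (-0.7434, +0.6688)
n_2 = (-0.9984, -0.0562)
n_3 = (-0.4639, -0.8859)
n_4 = (+0.7214, -0.6925)
n_5 = (+0.9746, -0.2241)
  (0,1): δ = 82.38°  ·
  (0,2): δ = 37.18°  ✓
  (0,3): δ = 21.96°  ✓
  (0,4): δ = 95.77°  ·
  (0,5): δ = 126.65°  ·
  (1,2): δ = 134.80°  ·
  (1,3): δ = 75.66°  ·
  (1,4): δ = 1.85°  ✓
  (1,5): δ = 29.02°  ✓
  (2,3): δ = 120.86°  ·
  (2,4): δ = 47.06°  ✓
  (2,5): δ = 16.18°  ✓
  (3,4): δ = 106.19°  ·
  (3,5): δ = 75.31°  ·
  (4,5): δ = 149.12°  ·
antipodal pairs: 6

count = 6; pairs: (0,2), (0,3), (1,4), (1,5), (2,4), (2,5)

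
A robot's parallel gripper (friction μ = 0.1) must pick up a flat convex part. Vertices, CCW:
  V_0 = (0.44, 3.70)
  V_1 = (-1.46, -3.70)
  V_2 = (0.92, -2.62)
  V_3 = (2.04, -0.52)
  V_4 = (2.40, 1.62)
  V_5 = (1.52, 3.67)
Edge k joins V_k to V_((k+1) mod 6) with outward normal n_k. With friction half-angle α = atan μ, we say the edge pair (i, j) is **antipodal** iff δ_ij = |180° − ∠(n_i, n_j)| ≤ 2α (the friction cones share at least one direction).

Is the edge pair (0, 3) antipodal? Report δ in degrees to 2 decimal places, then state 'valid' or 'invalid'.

δ = 4.85°, valid

α = atan 0.1 = 5.71°;  2α = 11.42°
edge 0: e_0 = (-1.90, -7.40);  n_0 = (-0.9686, +0.2487)
edge 3: e_3 = (+0.36, +2.14);  n_3 = (+0.9861, -0.1659)
∠(n_0, n_3) = 175.15°
δ = |180° − 175.15°| = 4.85°
4.85° ≤ 2α = 11.42°  →  valid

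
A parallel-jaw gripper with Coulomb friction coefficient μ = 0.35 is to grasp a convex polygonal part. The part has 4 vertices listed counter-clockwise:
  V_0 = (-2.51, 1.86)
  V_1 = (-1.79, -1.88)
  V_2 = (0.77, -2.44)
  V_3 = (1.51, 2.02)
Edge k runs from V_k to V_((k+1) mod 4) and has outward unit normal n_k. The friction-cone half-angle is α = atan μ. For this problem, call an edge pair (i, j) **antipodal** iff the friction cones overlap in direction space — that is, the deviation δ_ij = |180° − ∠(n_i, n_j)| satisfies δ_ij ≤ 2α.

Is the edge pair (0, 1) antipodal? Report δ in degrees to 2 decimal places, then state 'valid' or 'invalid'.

δ = 113.24°, invalid

α = atan 0.35 = 19.29°;  2α = 38.58°
edge 0: e_0 = (+0.72, -3.74);  n_0 = (-0.9820, -0.1890)
edge 1: e_1 = (+2.56, -0.56);  n_1 = (-0.2137, -0.9769)
∠(n_0, n_1) = 66.76°
δ = |180° − 66.76°| = 113.24°
113.24° > 2α = 38.58°  →  invalid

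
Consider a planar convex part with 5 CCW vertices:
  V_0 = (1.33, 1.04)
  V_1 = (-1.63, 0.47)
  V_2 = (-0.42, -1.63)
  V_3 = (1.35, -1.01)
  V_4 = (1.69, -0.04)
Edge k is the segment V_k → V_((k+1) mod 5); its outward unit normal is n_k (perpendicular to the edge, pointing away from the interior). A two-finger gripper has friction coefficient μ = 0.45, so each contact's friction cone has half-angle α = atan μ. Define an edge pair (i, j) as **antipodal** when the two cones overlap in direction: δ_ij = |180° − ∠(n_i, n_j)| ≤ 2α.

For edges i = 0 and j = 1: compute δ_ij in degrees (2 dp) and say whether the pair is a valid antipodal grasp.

δ = 70.95°, invalid

α = atan 0.45 = 24.23°;  2α = 48.46°
edge 0: e_0 = (-2.96, -0.57);  n_0 = (-0.1891, +0.9820)
edge 1: e_1 = (+1.21, -2.10);  n_1 = (-0.8665, -0.4992)
∠(n_0, n_1) = 109.05°
δ = |180° − 109.05°| = 70.95°
70.95° > 2α = 48.46°  →  invalid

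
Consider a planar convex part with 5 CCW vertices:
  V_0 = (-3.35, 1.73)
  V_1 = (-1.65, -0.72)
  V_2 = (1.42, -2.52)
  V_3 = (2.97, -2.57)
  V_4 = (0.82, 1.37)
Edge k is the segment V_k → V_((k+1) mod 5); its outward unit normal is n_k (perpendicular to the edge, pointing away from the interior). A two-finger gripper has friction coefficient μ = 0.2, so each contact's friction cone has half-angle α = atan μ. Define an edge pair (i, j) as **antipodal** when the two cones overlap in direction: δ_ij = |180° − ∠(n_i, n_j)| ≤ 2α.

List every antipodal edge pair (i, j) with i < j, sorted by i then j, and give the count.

α = atan 0.2 = 11.31°;  2α = 22.62°
n_0 = (-0.8216, -0.5701)
n_1 = (-0.5058, -0.8627)
n_2 = (-0.0322, -0.9995)
n_3 = (+0.8778, +0.4790)
n_4 = (+0.0860, +0.9963)
  (0,1): δ = 155.14°  ·
  (0,2): δ = 126.60°  ·
  (0,3): δ = 6.14°  ✓
  (0,4): δ = 50.31°  ·
  (1,2): δ = 151.46°  ·
  (1,3): δ = 31.00°  ·
  (1,4): δ = 25.45°  ·
  (2,3): δ = 59.53°  ·
  (2,4): δ = 3.09°  ✓
  (3,4): δ = 123.55°  ·
antipodal pairs: 2

count = 2; pairs: (0,3), (2,4)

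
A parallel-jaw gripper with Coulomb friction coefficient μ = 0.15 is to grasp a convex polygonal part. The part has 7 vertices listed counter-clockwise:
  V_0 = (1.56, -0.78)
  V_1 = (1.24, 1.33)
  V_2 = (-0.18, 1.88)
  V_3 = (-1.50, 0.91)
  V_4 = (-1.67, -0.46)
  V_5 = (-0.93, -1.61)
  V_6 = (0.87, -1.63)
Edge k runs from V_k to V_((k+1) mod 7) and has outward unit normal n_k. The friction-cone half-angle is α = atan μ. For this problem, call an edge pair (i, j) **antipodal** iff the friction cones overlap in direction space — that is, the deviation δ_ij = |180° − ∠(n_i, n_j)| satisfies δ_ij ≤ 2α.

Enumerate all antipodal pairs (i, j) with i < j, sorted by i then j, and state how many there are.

count = 2; pairs: (0,3), (2,6)

α = atan 0.15 = 8.53°;  2α = 17.06°
n_0 = (+0.9887, +0.1499)
n_1 = (+0.3612, +0.9325)
n_2 = (-0.5922, +0.8058)
n_3 = (-0.9924, +0.1231)
n_4 = (-0.8409, -0.5411)
n_5 = (-0.0111, -0.9999)
n_6 = (+0.7764, -0.6302)
  (0,1): δ = 119.80°  ·
  (0,2): δ = 62.31°  ·
  (0,3): δ = 15.70°  ✓
  (0,4): δ = 24.14°  ·
  (0,5): δ = 80.74°  ·
  (0,6): δ = 132.31°  ·
  (1,2): δ = 122.52°  ·
  (1,3): δ = 75.90°  ·
  (1,4): δ = 36.07°  ·
  (1,5): δ = 20.54°  ·
  (1,6): δ = 72.10°  ·
  (2,3): δ = 133.38°  ·
  (2,4): δ = 93.55°  ·
  (2,5): δ = 36.95°  ·
  (2,6): δ = 14.62°  ✓
  (3,4): δ = 140.17°  ·
  (3,5): δ = 83.56°  ·
  (3,6): δ = 31.99°  ·
  (4,5): δ = 123.40°  ·
  (4,6): δ = 71.83°  ·
  (5,6): δ = 128.43°  ·
antipodal pairs: 2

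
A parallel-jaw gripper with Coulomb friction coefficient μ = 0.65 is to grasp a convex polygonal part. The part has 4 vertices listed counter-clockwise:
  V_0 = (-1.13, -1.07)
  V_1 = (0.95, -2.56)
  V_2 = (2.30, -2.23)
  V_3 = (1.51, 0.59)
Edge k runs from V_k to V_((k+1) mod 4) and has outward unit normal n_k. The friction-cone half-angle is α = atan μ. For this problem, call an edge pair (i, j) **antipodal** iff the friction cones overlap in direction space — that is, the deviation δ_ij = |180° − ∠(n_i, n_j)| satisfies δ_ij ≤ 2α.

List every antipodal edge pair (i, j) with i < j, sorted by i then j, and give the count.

α = atan 0.65 = 33.02°;  2α = 66.05°
n_0 = (-0.5823, -0.8129)
n_1 = (+0.2375, -0.9714)
n_2 = (+0.9629, +0.2698)
n_3 = (-0.5323, +0.8466)
  (0,1): δ = 130.65°  ·
  (0,2): δ = 38.73°  ✓
  (0,3): δ = 67.78°  ·
  (1,2): δ = 88.09°  ·
  (1,3): δ = 18.42°  ✓
  (2,3): δ = 73.49°  ·
antipodal pairs: 2

count = 2; pairs: (0,2), (1,3)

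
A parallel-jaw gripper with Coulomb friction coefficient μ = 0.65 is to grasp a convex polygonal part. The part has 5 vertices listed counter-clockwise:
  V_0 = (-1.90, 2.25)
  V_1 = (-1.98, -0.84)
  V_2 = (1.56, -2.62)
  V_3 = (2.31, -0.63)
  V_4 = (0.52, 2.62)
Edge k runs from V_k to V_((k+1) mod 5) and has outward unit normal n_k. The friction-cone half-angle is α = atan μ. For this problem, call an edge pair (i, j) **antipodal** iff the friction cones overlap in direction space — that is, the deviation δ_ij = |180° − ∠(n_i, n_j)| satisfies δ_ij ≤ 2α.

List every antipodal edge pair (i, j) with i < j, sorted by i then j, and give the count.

count = 5; pairs: (0,2), (0,3), (1,3), (1,4), (2,4)

α = atan 0.65 = 33.02°;  2α = 66.05°
n_0 = (-0.9997, +0.0259)
n_1 = (-0.4492, -0.8934)
n_2 = (+0.9357, -0.3527)
n_3 = (+0.8759, +0.4824)
n_4 = (-0.1511, +0.9885)
  (0,1): δ = 115.21°  ·
  (0,2): δ = 19.17°  ✓
  (0,3): δ = 30.33°  ✓
  (0,4): δ = 100.18°  ·
  (1,2): δ = 83.96°  ·
  (1,3): δ = 34.46°  ✓
  (1,4): δ = 35.39°  ✓
  (2,3): δ = 130.50°  ·
  (2,4): δ = 60.66°  ✓
  (3,4): δ = 110.15°  ·
antipodal pairs: 5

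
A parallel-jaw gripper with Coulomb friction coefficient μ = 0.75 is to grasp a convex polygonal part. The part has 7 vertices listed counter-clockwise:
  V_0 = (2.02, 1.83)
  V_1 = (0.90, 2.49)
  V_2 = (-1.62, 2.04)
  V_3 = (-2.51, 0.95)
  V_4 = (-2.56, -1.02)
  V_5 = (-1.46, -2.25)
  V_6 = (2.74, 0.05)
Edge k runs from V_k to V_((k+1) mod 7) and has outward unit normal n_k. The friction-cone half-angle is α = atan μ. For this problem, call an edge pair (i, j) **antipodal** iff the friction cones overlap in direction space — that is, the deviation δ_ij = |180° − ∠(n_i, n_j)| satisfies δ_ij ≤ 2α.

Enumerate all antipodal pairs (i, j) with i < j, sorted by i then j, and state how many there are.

α = atan 0.75 = 36.87°;  2α = 73.74°
n_0 = (+0.5077, +0.8615)
n_1 = (-0.1758, +0.9844)
n_2 = (-0.7746, +0.6325)
n_3 = (-0.9997, +0.0254)
n_4 = (-0.7454, -0.6666)
n_5 = (+0.4803, -0.8771)
n_6 = (+0.9270, +0.3750)
  (0,1): δ = 139.37°  ·
  (0,2): δ = 98.72°  ·
  (0,3): δ = 60.94°  ✓
  (0,4): δ = 17.68°  ✓
  (0,5): δ = 59.22°  ✓
  (0,6): δ = 142.53°  ·
  (1,2): δ = 139.36°  ·
  (1,3): δ = 101.58°  ·
  (1,4): δ = 58.32°  ✓
  (1,5): δ = 18.58°  ✓
  (1,6): δ = 101.90°  ·
  (2,3): δ = 142.22°  ·
  (2,4): δ = 98.96°  ·
  (2,5): δ = 22.06°  ✓
  (2,6): δ = 61.26°  ✓
  (3,4): δ = 136.74°  ·
  (3,5): δ = 59.84°  ✓
  (3,6): δ = 23.48°  ✓
  (4,5): δ = 103.10°  ·
  (4,6): δ = 19.78°  ✓
  (5,6): δ = 96.68°  ·
antipodal pairs: 10

count = 10; pairs: (0,3), (0,4), (0,5), (1,4), (1,5), (2,5), (2,6), (3,5), (3,6), (4,6)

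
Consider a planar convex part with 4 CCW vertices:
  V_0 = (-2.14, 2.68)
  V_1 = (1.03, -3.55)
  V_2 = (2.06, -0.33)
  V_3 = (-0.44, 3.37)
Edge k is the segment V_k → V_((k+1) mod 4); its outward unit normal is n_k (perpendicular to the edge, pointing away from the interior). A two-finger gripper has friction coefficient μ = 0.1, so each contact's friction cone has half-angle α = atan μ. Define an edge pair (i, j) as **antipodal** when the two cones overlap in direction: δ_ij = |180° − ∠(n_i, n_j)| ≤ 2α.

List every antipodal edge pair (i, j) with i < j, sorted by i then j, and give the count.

α = atan 0.1 = 5.71°;  2α = 11.42°
n_0 = (-0.8913, -0.4535)
n_1 = (+0.9525, -0.3047)
n_2 = (+0.8286, +0.5599)
n_3 = (-0.3761, +0.9266)
  (0,1): δ = 44.71°  ·
  (0,2): δ = 7.08°  ✓
  (0,3): δ = 85.12°  ·
  (1,2): δ = 128.22°  ·
  (1,3): δ = 50.17°  ·
  (2,3): δ = 101.95°  ·
antipodal pairs: 1

count = 1; pairs: (0,2)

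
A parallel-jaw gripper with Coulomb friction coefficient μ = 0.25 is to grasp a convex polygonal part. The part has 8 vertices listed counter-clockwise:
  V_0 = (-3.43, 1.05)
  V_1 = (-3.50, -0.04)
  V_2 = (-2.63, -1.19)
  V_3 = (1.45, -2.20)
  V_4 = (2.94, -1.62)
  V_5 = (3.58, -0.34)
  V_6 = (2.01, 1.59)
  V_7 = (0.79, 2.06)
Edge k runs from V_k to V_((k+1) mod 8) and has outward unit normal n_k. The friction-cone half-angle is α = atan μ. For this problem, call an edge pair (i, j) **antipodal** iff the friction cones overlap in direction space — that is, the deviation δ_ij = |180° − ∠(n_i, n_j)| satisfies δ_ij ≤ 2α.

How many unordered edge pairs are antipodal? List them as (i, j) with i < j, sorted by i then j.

count = 5; pairs: (0,4), (1,5), (2,6), (2,7), (3,7)

α = atan 0.25 = 14.04°;  2α = 28.07°
n_0 = (-0.9979, +0.0641)
n_1 = (-0.7975, -0.6033)
n_2 = (-0.2403, -0.9707)
n_3 = (+0.3627, -0.9319)
n_4 = (+0.8944, -0.4472)
n_5 = (+0.7757, +0.6310)
n_6 = (+0.3595, +0.9331)
n_7 = (-0.2328, +0.9725)
  (0,1): δ = 139.22°  ·
  (0,2): δ = 100.23°  ·
  (0,3): δ = 65.06°  ·
  (0,4): δ = 22.89°  ✓
  (0,5): δ = 42.80°  ·
  (0,6): δ = 72.61°  ·
  (0,7): δ = 107.13°  ·
  (1,2): δ = 141.01°  ·
  (1,3): δ = 105.84°  ·
  (1,4): δ = 63.67°  ·
  (1,5): δ = 2.02°  ✓
  (1,6): δ = 31.82°  ·
  (1,7): δ = 66.35°  ·
  (2,3): δ = 144.83°  ·
  (2,4): δ = 102.66°  ·
  (2,5): δ = 36.97°  ·
  (2,6): δ = 7.16°  ✓
  (2,7): δ = 27.36°  ✓
  (3,4): δ = 137.83°  ·
  (3,5): δ = 72.14°  ·
  (3,6): δ = 42.34°  ·
  (3,7): δ = 7.81°  ✓
  (4,5): δ = 114.31°  ·
  (4,6): δ = 84.50°  ·
  (4,7): δ = 49.98°  ·
  (5,6): δ = 150.20°  ·
  (5,7): δ = 115.67°  ·
  (6,7): δ = 145.47°  ·
antipodal pairs: 5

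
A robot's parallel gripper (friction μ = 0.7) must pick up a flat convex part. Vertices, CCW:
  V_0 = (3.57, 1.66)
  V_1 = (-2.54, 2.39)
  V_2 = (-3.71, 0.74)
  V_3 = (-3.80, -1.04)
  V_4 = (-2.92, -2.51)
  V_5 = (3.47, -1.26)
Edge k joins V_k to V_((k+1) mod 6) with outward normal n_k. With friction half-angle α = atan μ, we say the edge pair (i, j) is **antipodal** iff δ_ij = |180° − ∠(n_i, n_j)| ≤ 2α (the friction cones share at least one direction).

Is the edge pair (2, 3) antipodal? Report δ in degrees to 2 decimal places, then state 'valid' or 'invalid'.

α = atan 0.7 = 34.99°;  2α = 69.98°
edge 2: e_2 = (-0.09, -1.78);  n_2 = (-0.9987, +0.0505)
edge 3: e_3 = (+0.88, -1.47);  n_3 = (-0.8580, -0.5136)
∠(n_2, n_3) = 33.80°
δ = |180° − 33.80°| = 146.20°
146.20° > 2α = 69.98°  →  invalid

δ = 146.20°, invalid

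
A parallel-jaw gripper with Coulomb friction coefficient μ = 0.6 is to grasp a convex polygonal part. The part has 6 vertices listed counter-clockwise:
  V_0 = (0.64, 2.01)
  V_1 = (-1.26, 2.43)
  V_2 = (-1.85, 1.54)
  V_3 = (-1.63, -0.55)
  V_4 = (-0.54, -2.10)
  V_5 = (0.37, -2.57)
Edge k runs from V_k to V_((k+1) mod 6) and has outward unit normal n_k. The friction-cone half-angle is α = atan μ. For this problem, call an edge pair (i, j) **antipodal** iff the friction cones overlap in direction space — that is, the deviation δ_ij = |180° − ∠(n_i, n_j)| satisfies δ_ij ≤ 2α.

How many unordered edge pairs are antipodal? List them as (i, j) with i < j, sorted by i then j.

count = 5; pairs: (0,3), (0,4), (1,5), (2,5), (3,5)

α = atan 0.6 = 30.96°;  2α = 61.93°
n_0 = (+0.2158, +0.9764)
n_1 = (-0.8335, +0.5525)
n_2 = (-0.9945, -0.1047)
n_3 = (-0.8180, -0.5752)
n_4 = (-0.4589, -0.8885)
n_5 = (+0.9983, -0.0588)
  (0,1): δ = 111.08°  ·
  (0,2): δ = 71.53°  ·
  (0,3): δ = 42.42°  ✓
  (0,4): δ = 14.85°  ✓
  (0,5): δ = 99.09°  ·
  (1,2): δ = 140.45°  ·
  (1,3): δ = 111.34°  ·
  (1,4): δ = 83.77°  ·
  (1,5): δ = 30.17°  ✓
  (2,3): δ = 150.89°  ·
  (2,4): δ = 123.32°  ·
  (2,5): δ = 9.38°  ✓
  (3,4): δ = 152.43°  ·
  (3,5): δ = 38.49°  ✓
  (4,5): δ = 66.06°  ·
antipodal pairs: 5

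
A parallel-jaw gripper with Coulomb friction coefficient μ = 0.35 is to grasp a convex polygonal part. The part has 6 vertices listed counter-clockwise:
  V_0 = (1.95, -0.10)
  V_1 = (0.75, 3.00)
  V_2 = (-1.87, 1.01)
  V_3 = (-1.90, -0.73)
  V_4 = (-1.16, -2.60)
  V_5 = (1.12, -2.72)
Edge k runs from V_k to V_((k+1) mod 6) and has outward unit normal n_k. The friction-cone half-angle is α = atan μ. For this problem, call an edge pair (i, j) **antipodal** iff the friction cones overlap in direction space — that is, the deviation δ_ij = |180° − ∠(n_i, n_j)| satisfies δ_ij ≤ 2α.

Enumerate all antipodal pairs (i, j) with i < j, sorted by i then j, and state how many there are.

α = atan 0.35 = 19.29°;  2α = 38.58°
n_0 = (+0.9326, +0.3610)
n_1 = (-0.6049, +0.7963)
n_2 = (-0.9999, +0.0172)
n_3 = (-0.9298, -0.3680)
n_4 = (-0.0526, -0.9986)
n_5 = (+0.9533, -0.3020)
  (0,1): δ = 73.94°  ·
  (0,2): δ = 22.15°  ✓
  (0,3): δ = 0.43°  ✓
  (0,4): δ = 65.83°  ·
  (0,5): δ = 141.26°  ·
  (1,2): δ = 128.21°  ·
  (1,3): δ = 105.63°  ·
  (1,4): δ = 40.23°  ·
  (1,5): δ = 35.20°  ✓
  (2,3): δ = 157.42°  ·
  (2,4): δ = 92.03°  ·
  (2,5): δ = 16.59°  ✓
  (3,4): δ = 114.60°  ·
  (3,5): δ = 39.17°  ·
  (4,5): δ = 104.57°  ·
antipodal pairs: 4

count = 4; pairs: (0,2), (0,3), (1,5), (2,5)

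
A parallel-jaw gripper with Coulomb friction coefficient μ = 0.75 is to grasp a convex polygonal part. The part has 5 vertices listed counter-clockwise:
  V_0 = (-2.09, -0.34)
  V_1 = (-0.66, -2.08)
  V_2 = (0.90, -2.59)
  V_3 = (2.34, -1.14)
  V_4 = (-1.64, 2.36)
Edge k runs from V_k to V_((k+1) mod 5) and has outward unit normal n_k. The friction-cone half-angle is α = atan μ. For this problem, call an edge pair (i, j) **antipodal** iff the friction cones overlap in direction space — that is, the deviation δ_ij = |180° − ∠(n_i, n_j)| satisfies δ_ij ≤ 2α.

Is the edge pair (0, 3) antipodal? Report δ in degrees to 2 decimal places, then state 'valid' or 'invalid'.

δ = 9.26°, valid

α = atan 0.75 = 36.87°;  2α = 73.74°
edge 0: e_0 = (+1.43, -1.74);  n_0 = (-0.7726, -0.6349)
edge 3: e_3 = (-3.98, +3.50);  n_3 = (+0.6604, +0.7509)
∠(n_0, n_3) = 170.74°
δ = |180° − 170.74°| = 9.26°
9.26° ≤ 2α = 73.74°  →  valid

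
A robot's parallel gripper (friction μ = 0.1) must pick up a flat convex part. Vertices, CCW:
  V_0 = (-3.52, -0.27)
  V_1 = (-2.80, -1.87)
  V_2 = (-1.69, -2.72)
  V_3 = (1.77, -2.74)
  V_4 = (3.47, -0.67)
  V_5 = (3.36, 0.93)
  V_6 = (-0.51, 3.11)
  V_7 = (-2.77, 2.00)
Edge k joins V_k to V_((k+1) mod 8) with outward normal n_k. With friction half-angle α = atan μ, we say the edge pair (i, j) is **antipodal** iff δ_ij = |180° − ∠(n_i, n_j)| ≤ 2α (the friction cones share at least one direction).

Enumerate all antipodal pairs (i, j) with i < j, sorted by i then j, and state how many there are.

α = atan 0.1 = 5.71°;  2α = 11.42°
n_0 = (-0.9119, -0.4104)
n_1 = (-0.6080, -0.7940)
n_2 = (-0.0058, -1.0000)
n_3 = (+0.7728, -0.6347)
n_4 = (+0.9976, +0.0686)
n_5 = (+0.4908, +0.8713)
n_6 = (-0.4408, +0.8976)
n_7 = (-0.9495, +0.3137)
  (0,1): δ = 151.67°  ·
  (0,2): δ = 114.56°  ·
  (0,3): δ = 63.62°  ·
  (0,4): δ = 20.29°  ·
  (0,5): δ = 36.38°  ·
  (0,6): δ = 91.93°  ·
  (0,7): δ = 137.49°  ·
  (1,2): δ = 142.89°  ·
  (1,3): δ = 91.95°  ·
  (1,4): δ = 48.62°  ·
  (1,5): δ = 8.05°  ✓
  (1,6): δ = 63.60°  ·
  (1,7): δ = 109.16°  ·
  (2,3): δ = 129.06°  ·
  (2,4): δ = 85.74°  ·
  (2,5): δ = 29.06°  ·
  (2,6): δ = 26.49°  ·
  (2,7): δ = 72.05°  ·
  (3,4): δ = 136.67°  ·
  (3,5): δ = 80.00°  ·
  (3,6): δ = 24.45°  ·
  (3,7): δ = 21.11°  ·
  (4,5): δ = 123.33°  ·
  (4,6): δ = 67.77°  ·
  (4,7): δ = 22.22°  ·
  (5,6): δ = 124.45°  ·
  (5,7): δ = 78.89°  ·
  (6,7): δ = 134.44°  ·
antipodal pairs: 1

count = 1; pairs: (1,5)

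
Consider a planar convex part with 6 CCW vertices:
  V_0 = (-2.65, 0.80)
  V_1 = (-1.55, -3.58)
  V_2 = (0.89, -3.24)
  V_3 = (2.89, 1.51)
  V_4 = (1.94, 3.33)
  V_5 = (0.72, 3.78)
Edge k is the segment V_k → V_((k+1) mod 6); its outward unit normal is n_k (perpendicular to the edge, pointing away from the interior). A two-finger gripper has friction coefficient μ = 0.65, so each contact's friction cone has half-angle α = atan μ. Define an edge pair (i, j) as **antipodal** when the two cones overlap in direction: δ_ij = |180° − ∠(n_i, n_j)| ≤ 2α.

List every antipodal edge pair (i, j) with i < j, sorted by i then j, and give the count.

count = 6; pairs: (0,2), (0,3), (0,4), (1,4), (1,5), (2,5)

α = atan 0.65 = 33.02°;  2α = 66.05°
n_0 = (-0.9699, -0.2436)
n_1 = (+0.1380, -0.9904)
n_2 = (+0.9216, -0.3881)
n_3 = (+0.8865, +0.4627)
n_4 = (+0.3461, +0.9382)
n_5 = (-0.6624, +0.7491)
  (0,1): δ = 96.17°  ·
  (0,2): δ = 36.93°  ✓
  (0,3): δ = 13.47°  ✓
  (0,4): δ = 55.66°  ✓
  (0,5): δ = 117.39°  ·
  (1,2): δ = 120.77°  ·
  (1,3): δ = 70.37°  ·
  (1,4): δ = 28.18°  ✓
  (1,5): δ = 33.55°  ✓
  (2,3): δ = 129.60°  ·
  (2,4): δ = 87.41°  ·
  (2,5): δ = 25.68°  ✓
  (3,4): δ = 137.81°  ·
  (3,5): δ = 76.08°  ·
  (4,5): δ = 118.27°  ·
antipodal pairs: 6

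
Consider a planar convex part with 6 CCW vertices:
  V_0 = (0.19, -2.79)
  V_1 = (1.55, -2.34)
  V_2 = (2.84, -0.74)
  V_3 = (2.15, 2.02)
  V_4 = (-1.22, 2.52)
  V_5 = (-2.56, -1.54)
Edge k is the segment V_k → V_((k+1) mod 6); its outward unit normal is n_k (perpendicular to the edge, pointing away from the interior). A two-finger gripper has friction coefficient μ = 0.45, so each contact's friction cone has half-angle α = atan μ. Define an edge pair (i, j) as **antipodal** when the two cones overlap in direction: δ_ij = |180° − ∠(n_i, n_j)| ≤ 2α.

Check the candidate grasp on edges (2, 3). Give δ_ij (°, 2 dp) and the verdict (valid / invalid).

α = atan 0.45 = 24.23°;  2α = 48.46°
edge 2: e_2 = (-0.69, +2.76);  n_2 = (+0.9701, +0.2425)
edge 3: e_3 = (-3.37, +0.50);  n_3 = (+0.1468, +0.9892)
∠(n_2, n_3) = 67.52°
δ = |180° − 67.52°| = 112.48°
112.48° > 2α = 48.46°  →  invalid

δ = 112.48°, invalid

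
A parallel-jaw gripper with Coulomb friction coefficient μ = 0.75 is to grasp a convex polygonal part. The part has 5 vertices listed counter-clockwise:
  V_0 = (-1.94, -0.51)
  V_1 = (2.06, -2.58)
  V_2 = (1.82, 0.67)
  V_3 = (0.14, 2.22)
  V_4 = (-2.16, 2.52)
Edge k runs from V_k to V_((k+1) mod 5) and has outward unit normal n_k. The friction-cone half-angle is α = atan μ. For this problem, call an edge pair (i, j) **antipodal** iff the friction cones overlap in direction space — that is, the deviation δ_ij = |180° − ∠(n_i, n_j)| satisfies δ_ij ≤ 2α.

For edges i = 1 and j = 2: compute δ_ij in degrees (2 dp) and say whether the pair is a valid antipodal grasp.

δ = 136.92°, invalid

α = atan 0.75 = 36.87°;  2α = 73.74°
edge 1: e_1 = (-0.24, +3.25);  n_1 = (+0.9973, +0.0736)
edge 2: e_2 = (-1.68, +1.55);  n_2 = (+0.6781, +0.7350)
∠(n_1, n_2) = 43.08°
δ = |180° − 43.08°| = 136.92°
136.92° > 2α = 73.74°  →  invalid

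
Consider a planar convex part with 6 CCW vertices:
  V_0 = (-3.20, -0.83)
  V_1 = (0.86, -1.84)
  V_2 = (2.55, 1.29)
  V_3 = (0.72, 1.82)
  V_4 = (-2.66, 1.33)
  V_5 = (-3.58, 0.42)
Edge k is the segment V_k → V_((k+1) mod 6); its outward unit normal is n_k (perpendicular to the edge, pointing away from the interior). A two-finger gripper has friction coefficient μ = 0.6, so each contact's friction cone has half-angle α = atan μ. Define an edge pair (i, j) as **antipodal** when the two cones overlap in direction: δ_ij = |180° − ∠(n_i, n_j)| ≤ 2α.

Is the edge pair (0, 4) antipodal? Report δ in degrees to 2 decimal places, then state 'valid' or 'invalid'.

δ = 58.66°, valid

α = atan 0.6 = 30.96°;  2α = 61.93°
edge 0: e_0 = (+4.06, -1.01);  n_0 = (-0.2414, -0.9704)
edge 4: e_4 = (-0.92, -0.91);  n_4 = (-0.7032, +0.7110)
∠(n_0, n_4) = 121.34°
δ = |180° − 121.34°| = 58.66°
58.66° ≤ 2α = 61.93°  →  valid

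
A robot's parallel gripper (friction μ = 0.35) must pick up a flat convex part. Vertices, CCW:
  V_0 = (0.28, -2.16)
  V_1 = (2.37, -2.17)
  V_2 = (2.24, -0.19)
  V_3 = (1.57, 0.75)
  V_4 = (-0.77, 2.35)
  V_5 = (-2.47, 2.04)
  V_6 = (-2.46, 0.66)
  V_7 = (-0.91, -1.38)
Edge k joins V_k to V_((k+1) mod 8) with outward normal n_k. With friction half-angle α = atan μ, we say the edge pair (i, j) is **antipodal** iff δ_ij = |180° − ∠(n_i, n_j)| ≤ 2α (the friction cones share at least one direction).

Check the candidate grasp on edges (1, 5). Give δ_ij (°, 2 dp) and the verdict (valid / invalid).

δ = 3.34°, valid

α = atan 0.35 = 19.29°;  2α = 38.58°
edge 1: e_1 = (-0.13, +1.98);  n_1 = (+0.9979, +0.0655)
edge 5: e_5 = (+0.01, -1.38);  n_5 = (-1.0000, -0.0072)
∠(n_1, n_5) = 176.66°
δ = |180° − 176.66°| = 3.34°
3.34° ≤ 2α = 38.58°  →  valid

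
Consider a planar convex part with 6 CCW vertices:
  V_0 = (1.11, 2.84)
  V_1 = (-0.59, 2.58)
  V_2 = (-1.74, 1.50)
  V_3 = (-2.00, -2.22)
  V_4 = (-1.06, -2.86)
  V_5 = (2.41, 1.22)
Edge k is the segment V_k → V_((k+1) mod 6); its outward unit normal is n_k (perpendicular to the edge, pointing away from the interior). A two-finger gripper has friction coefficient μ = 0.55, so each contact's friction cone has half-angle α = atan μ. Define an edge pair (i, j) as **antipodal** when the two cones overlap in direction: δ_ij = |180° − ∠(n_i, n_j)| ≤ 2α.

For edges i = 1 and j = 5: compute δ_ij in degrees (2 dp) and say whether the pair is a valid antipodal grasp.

α = atan 0.55 = 28.81°;  2α = 57.62°
edge 1: e_1 = (-1.15, -1.08);  n_1 = (-0.6846, +0.7289)
edge 5: e_5 = (-1.30, +1.62);  n_5 = (+0.7799, +0.6259)
∠(n_1, n_5) = 94.46°
δ = |180° − 94.46°| = 85.54°
85.54° > 2α = 57.62°  →  invalid

δ = 85.54°, invalid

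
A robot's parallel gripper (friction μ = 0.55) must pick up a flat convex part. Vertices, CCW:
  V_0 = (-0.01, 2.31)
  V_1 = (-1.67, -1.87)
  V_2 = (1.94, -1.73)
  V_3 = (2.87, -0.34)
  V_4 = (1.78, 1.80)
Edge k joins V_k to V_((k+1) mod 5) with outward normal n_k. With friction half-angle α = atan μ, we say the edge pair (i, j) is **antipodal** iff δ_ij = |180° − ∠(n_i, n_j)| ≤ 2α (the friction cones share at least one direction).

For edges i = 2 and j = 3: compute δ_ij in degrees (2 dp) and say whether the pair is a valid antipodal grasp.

δ = 119.22°, invalid

α = atan 0.55 = 28.81°;  2α = 57.62°
edge 2: e_2 = (+0.93, +1.39);  n_2 = (+0.8311, -0.5561)
edge 3: e_3 = (-1.09, +2.14);  n_3 = (+0.8911, +0.4539)
∠(n_2, n_3) = 60.78°
δ = |180° − 60.78°| = 119.22°
119.22° > 2α = 57.62°  →  invalid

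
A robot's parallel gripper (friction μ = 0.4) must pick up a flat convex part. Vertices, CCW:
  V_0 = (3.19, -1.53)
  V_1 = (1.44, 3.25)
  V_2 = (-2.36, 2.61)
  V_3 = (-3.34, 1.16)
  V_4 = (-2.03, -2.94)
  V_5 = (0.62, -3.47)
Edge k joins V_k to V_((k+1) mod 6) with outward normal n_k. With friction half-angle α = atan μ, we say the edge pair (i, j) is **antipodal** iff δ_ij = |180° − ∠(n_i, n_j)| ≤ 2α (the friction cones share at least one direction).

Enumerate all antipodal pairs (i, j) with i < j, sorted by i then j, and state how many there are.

count = 4; pairs: (0,3), (1,4), (1,5), (2,5)

α = atan 0.4 = 21.80°;  2α = 43.60°
n_0 = (+0.9390, +0.3438)
n_1 = (-0.1661, +0.9861)
n_2 = (-0.8285, +0.5600)
n_3 = (-0.9526, -0.3044)
n_4 = (-0.1961, -0.9806)
n_5 = (+0.6025, -0.7981)
  (0,1): δ = 100.55°  ·
  (0,2): δ = 54.16°  ·
  (0,3): δ = 2.39°  ✓
  (0,4): δ = 58.58°  ·
  (0,5): δ = 106.94°  ·
  (1,2): δ = 133.61°  ·
  (1,3): δ = 81.84°  ·
  (1,4): δ = 20.87°  ✓
  (1,5): δ = 27.49°  ✓
  (2,3): δ = 128.23°  ·
  (2,4): δ = 67.26°  ·
  (2,5): δ = 18.90°  ✓
  (3,4): δ = 119.03°  ·
  (3,5): δ = 70.67°  ·
  (4,5): δ = 131.64°  ·
antipodal pairs: 4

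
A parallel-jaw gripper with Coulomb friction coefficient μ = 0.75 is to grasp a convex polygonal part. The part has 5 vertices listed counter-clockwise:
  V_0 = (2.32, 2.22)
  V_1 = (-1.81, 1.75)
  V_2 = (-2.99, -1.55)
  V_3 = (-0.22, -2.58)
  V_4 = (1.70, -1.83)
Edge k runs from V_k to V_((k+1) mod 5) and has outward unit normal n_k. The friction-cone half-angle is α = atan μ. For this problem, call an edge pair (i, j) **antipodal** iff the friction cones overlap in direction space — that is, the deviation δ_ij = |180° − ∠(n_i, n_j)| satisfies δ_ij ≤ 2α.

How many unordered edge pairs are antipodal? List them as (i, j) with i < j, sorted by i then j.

α = atan 0.75 = 36.87°;  2α = 73.74°
n_0 = (-0.1131, +0.9936)
n_1 = (-0.9416, +0.3367)
n_2 = (-0.3485, -0.9373)
n_3 = (+0.3639, -0.9315)
n_4 = (+0.9885, -0.1513)
  (0,1): δ = 116.17°  ·
  (0,2): δ = 26.89°  ✓
  (0,3): δ = 14.84°  ✓
  (0,4): δ = 74.80°  ·
  (1,2): δ = 90.72°  ·
  (1,3): δ = 48.99°  ✓
  (1,4): δ = 10.97°  ✓
  (2,3): δ = 138.27°  ·
  (2,4): δ = 78.31°  ·
  (3,4): δ = 120.04°  ·
antipodal pairs: 4

count = 4; pairs: (0,2), (0,3), (1,3), (1,4)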